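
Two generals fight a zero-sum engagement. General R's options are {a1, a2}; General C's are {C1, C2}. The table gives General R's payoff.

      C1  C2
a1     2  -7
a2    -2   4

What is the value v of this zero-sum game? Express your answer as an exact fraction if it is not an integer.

-2/5

Row minima: a1 → -7, a2 → -2; maximin = -2.
Column maxima: C1 → 2, C2 → 4; minimax = 2.
-2 ≠ 2, so there is no saddle point; optimal play is mixed.
Let General R play a1 with probability p. Expected payoff against C1: 2p + (-2)(1−p) = 4p − 2; against C2: (-7)p + 4(1−p) = −11p + 4.
Setting these equal: 4p − 2 = −11p + 4 ⇒ 15p = 6 ⇒ p = 2/5, and the value is (4)·(2/5) − 2 = -2/5.
For General C: with q = P(C1), equating a1's and a2's payoffs gives 9q − 7 = −6q + 4 ⇒ q = 11/15.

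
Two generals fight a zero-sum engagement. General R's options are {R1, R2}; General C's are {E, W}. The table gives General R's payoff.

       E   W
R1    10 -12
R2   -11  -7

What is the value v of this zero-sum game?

-101/13

Row minima: R1 → -12, R2 → -11; maximin = -11.
Column maxima: E → 10, W → -7; minimax = -7.
-11 ≠ -7, so there is no saddle point; optimal play is mixed.
Let General R play R1 with probability p. Expected payoff against E: 10p + (-11)(1−p) = 21p − 11; against W: (-12)p + (-7)(1−p) = −5p − 7.
Setting these equal: 21p − 11 = −5p − 7 ⇒ 26p = 4 ⇒ p = 2/13, and the value is (21)·(2/13) − 11 = -101/13.
For General C: with q = P(E), equating R1's and R2's payoffs gives 22q − 12 = −4q − 7 ⇒ q = 5/26.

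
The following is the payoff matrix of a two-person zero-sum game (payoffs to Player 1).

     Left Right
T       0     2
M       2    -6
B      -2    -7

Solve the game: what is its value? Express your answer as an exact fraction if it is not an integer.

Row minima: T → 0, M → -6, B → -7; maximin = 0.
Column maxima: Left → 2, Right → 2; minimax = 2.
0 ≠ 2, so there is no saddle point; optimal play is mixed.
B is strictly dominated by T, so Player 1 never plays it.
On the remaining 2×2 (T, M vs Left, Right):
Let Player 1 play T with probability p. Expected payoff against Left: 0p + 2(1−p) = −2p + 2; against Right: 2p + (-6)(1−p) = 8p − 6.
Setting these equal: −2p + 2 = 8p − 6 ⇒ −10p = -8 ⇒ p = 4/5, and the value is (-2)·(4/5) + 2 = 2/5.
For Player 2: with q = P(Left), equating T's and M's payoffs gives −2q + 2 = 8q − 6 ⇒ q = 4/5.

2/5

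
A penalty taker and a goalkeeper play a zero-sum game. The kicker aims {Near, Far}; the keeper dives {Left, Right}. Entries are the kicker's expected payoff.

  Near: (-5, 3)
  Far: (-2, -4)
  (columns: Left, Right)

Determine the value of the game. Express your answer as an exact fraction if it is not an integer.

-13/5

Row minima: Near → -5, Far → -4; maximin = -4.
Column maxima: Left → -2, Right → 3; minimax = -2.
-4 ≠ -2, so there is no saddle point; optimal play is mixed.
Let the kicker play Near with probability p. Expected payoff against Left: (-5)p + (-2)(1−p) = −3p − 2; against Right: 3p + (-4)(1−p) = 7p − 4.
Setting these equal: −3p − 2 = 7p − 4 ⇒ −10p = -2 ⇒ p = 1/5, and the value is (-3)·(1/5) − 2 = -13/5.
For the keeper: with q = P(Left), equating Near's and Far's payoffs gives −8q + 3 = 2q − 4 ⇒ q = 7/10.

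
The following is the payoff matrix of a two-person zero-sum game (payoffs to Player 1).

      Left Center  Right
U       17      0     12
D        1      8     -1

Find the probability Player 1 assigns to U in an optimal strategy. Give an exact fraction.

Row minima: U → 0, D → -1; maximin = 0.
Column maxima: Left → 17, Center → 8, Right → 12; minimax = 8.
0 ≠ 8, so there is no saddle point; optimal play is mixed.
Left is strictly dominated by Right (it gives Player 1 strictly more in every row), so Player 2 never plays it.
On the remaining 2×2 (U, D vs Center, Right):
Let Player 1 play U with probability p. Expected payoff against Center: 0p + 8(1−p) = −8p + 8; against Right: 12p + (-1)(1−p) = 13p − 1.
Setting these equal: −8p + 8 = 13p − 1 ⇒ −21p = -9 ⇒ p = 3/7, and the value is (-8)·(3/7) + 8 = 32/7.
For Player 2: with q = P(Center), equating U's and D's payoffs gives −12q + 12 = 9q − 1 ⇒ q = 13/21.

3/7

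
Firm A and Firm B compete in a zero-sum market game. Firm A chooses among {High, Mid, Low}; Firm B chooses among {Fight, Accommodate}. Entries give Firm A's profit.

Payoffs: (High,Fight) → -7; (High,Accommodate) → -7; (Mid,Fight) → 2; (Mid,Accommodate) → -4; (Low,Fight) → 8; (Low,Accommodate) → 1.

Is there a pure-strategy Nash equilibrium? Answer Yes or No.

Row minima: High → -7, Mid → -4, Low → 1; maximin = 1.
Column maxima: Fight → 8, Accommodate → 1; minimax = 1.
maximin = minimax = 1, so a saddle point exists.

Yes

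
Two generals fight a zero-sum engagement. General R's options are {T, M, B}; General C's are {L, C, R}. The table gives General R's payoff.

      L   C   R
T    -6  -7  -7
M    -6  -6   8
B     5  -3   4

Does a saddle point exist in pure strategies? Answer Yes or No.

Row minima: T → -7, M → -6, B → -3; maximin = -3.
Column maxima: L → 5, C → -3, R → 8; minimax = -3.
maximin = minimax = -3, so a saddle point exists.

Yes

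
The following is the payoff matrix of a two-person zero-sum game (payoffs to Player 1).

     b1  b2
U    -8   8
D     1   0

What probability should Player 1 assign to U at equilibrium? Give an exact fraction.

1/17

Row minima: U → -8, D → 0; maximin = 0.
Column maxima: b1 → 1, b2 → 8; minimax = 1.
0 ≠ 1, so there is no saddle point; optimal play is mixed.
Let Player 1 play U with probability p. Expected payoff against b1: (-8)p + 1(1−p) = −9p + 1; against b2: 8p + 0(1−p) = 8p.
Setting these equal: −9p + 1 = 8p ⇒ −17p = -1 ⇒ p = 1/17, and the value is (-9)·(1/17) + 1 = 8/17.
For Player 2: with q = P(b1), equating U's and D's payoffs gives −16q + 8 = q ⇒ q = 8/17.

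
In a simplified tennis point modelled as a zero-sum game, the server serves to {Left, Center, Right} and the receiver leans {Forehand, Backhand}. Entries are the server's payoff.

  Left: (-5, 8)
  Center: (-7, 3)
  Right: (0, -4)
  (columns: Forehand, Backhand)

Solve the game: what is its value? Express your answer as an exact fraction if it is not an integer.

Row minima: Left → -5, Center → -7, Right → -4; maximin = -4.
Column maxima: Forehand → 0, Backhand → 8; minimax = 0.
-4 ≠ 0, so there is no saddle point; optimal play is mixed.
Center is strictly dominated by Left, so the server never plays it.
On the remaining 2×2 (Left, Right vs Forehand, Backhand):
Let the server play Left with probability p. Expected payoff against Forehand: (-5)p + 0(1−p) = −5p; against Backhand: 8p + (-4)(1−p) = 12p − 4.
Setting these equal: −5p = 12p − 4 ⇒ −17p = -4 ⇒ p = 4/17, and the value is (-5)·(4/17) = -20/17.
For the receiver: with q = P(Forehand), equating Left's and Right's payoffs gives −13q + 8 = 4q − 4 ⇒ q = 12/17.

-20/17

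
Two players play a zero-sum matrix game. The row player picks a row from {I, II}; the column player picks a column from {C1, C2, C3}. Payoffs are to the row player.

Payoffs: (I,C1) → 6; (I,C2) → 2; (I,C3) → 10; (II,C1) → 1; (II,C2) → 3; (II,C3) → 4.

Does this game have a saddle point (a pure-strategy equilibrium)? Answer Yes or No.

No

Row minima: I → 2, II → 1; maximin = 2.
Column maxima: C1 → 6, C2 → 3, C3 → 10; minimax = 3.
2 ≠ 3, so no pure-strategy equilibrium exists.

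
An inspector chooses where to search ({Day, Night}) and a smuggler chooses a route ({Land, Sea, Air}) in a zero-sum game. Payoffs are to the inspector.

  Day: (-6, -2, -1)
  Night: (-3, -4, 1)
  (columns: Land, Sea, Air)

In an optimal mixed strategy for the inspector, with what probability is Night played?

Row minima: Day → -6, Night → -4; maximin = -4.
Column maxima: Land → -3, Sea → -2, Air → 1; minimax = -3.
-4 ≠ -3, so there is no saddle point; optimal play is mixed.
Air is strictly dominated by Land (it gives the inspector strictly more in every row), so the smuggler never plays it.
On the remaining 2×2 (Day, Night vs Land, Sea):
Let the inspector play Day with probability p. Expected payoff against Land: (-6)p + (-3)(1−p) = −3p − 3; against Sea: (-2)p + (-4)(1−p) = 2p − 4.
Setting these equal: −3p − 3 = 2p − 4 ⇒ −5p = -1 ⇒ p = 1/5, and the value is (-3)·(1/5) − 3 = -18/5.
For the smuggler: with q = P(Land), equating Day's and Night's payoffs gives −4q − 2 = q − 4 ⇒ q = 2/5.

4/5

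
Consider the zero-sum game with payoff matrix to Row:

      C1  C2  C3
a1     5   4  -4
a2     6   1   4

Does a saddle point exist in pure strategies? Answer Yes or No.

No

Row minima: a1 → -4, a2 → 1; maximin = 1.
Column maxima: C1 → 6, C2 → 4, C3 → 4; minimax = 4.
1 ≠ 4, so no pure-strategy equilibrium exists.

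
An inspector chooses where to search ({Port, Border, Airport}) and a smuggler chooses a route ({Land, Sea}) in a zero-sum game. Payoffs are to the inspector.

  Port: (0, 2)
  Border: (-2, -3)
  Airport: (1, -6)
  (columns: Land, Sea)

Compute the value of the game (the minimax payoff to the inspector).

2/9

Row minima: Port → 0, Border → -3, Airport → -6; maximin = 0.
Column maxima: Land → 1, Sea → 2; minimax = 1.
0 ≠ 1, so there is no saddle point; optimal play is mixed.
Border is strictly dominated by Port, so the inspector never plays it.
On the remaining 2×2 (Port, Airport vs Land, Sea):
Let the inspector play Port with probability p. Expected payoff against Land: 0p + 1(1−p) = −p + 1; against Sea: 2p + (-6)(1−p) = 8p − 6.
Setting these equal: −p + 1 = 8p − 6 ⇒ −9p = -7 ⇒ p = 7/9, and the value is (-1)·(7/9) + 1 = 2/9.
For the smuggler: with q = P(Land), equating Port's and Airport's payoffs gives −2q + 2 = 7q − 6 ⇒ q = 8/9.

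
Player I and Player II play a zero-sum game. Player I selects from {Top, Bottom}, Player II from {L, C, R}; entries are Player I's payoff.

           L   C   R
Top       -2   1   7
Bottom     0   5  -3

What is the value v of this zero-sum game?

-1/2

Row minima: Top → -2, Bottom → -3; maximin = -2.
Column maxima: L → 0, C → 5, R → 7; minimax = 0.
-2 ≠ 0, so there is no saddle point; optimal play is mixed.
C is strictly dominated by L (it gives Player I strictly more in every row), so Player II never plays it.
On the remaining 2×2 (Top, Bottom vs L, R):
Let Player I play Top with probability p. Expected payoff against L: (-2)p + 0(1−p) = −2p; against R: 7p + (-3)(1−p) = 10p − 3.
Setting these equal: −2p = 10p − 3 ⇒ −12p = -3 ⇒ p = 1/4, and the value is (-2)·(1/4) = -1/2.
For Player II: with q = P(L), equating Top's and Bottom's payoffs gives −9q + 7 = 3q − 3 ⇒ q = 5/6.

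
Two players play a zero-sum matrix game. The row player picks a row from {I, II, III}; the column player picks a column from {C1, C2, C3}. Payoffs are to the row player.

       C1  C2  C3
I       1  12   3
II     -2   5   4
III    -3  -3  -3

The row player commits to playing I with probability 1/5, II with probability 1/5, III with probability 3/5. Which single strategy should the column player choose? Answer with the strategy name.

C1

If the column player plays C1, the row player's expected payoff is (1/5)·1 + (1/5)·(-2) + (3/5)·(-3) = -2.
If the column player plays C2, the row player's expected payoff is (1/5)·12 + (1/5)·5 + (3/5)·(-3) = 8/5.
If the column player plays C3, the row player's expected payoff is (1/5)·3 + (1/5)·4 + (3/5)·(-3) = -2/5.
The column player minimizes the row player's payoff; the smallest is -2, so the best response is C1.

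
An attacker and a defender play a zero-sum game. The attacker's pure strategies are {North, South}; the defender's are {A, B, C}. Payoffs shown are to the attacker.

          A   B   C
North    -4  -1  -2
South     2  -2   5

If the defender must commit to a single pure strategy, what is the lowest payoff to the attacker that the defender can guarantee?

-1

Column maxima: A → 2, B → -1, C → 5.
The smallest of these is -1.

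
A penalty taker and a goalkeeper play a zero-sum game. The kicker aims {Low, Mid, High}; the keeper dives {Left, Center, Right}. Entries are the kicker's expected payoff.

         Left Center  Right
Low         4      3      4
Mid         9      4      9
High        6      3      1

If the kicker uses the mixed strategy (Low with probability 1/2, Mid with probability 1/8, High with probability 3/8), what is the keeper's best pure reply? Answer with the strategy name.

If the keeper plays Left, the kicker's expected payoff is (1/2)·4 + (1/8)·9 + (3/8)·6 = 43/8.
If the keeper plays Center, the kicker's expected payoff is (1/2)·3 + (1/8)·4 + (3/8)·3 = 25/8.
If the keeper plays Right, the kicker's expected payoff is (1/2)·4 + (1/8)·9 + (3/8)·1 = 7/2.
The keeper minimizes the kicker's payoff; the smallest is 25/8, so the best response is Center.

Center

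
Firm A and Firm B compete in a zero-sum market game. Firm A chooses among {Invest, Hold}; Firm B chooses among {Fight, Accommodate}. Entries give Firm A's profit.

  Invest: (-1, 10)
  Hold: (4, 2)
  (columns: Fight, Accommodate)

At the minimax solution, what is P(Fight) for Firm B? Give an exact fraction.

Row minima: Invest → -1, Hold → 2; maximin = 2.
Column maxima: Fight → 4, Accommodate → 10; minimax = 4.
2 ≠ 4, so there is no saddle point; optimal play is mixed.
Let Firm A play Invest with probability p. Expected payoff against Fight: (-1)p + 4(1−p) = −5p + 4; against Accommodate: 10p + 2(1−p) = 8p + 2.
Setting these equal: −5p + 4 = 8p + 2 ⇒ −13p = -2 ⇒ p = 2/13, and the value is (-5)·(2/13) + 4 = 42/13.
For Firm B: with q = P(Fight), equating Invest's and Hold's payoffs gives −11q + 10 = 2q + 2 ⇒ q = 8/13.

8/13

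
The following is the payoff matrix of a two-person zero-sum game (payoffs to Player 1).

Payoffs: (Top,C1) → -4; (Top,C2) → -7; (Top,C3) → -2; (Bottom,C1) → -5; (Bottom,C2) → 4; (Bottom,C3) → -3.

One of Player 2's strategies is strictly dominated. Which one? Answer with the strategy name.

C3

C1 holds Player 1's payoff strictly below C3 in every row: -4 < -2, -5 < -3.
So C3 is strictly dominated for Player 2.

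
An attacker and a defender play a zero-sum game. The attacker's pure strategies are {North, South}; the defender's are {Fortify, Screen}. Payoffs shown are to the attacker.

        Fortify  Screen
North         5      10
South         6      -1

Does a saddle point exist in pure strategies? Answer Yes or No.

Row minima: North → 5, South → -1; maximin = 5.
Column maxima: Fortify → 6, Screen → 10; minimax = 6.
5 ≠ 6, so no pure-strategy equilibrium exists.

No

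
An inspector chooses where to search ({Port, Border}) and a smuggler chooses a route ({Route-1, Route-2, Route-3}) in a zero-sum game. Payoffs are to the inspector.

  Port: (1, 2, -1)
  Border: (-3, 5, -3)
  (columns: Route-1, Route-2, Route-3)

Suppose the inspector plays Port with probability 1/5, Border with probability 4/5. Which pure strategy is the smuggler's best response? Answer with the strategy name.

Route-3

If the smuggler plays Route-1, the inspector's expected payoff is (1/5)·1 + (4/5)·(-3) = -11/5.
If the smuggler plays Route-2, the inspector's expected payoff is (1/5)·2 + (4/5)·5 = 22/5.
If the smuggler plays Route-3, the inspector's expected payoff is (1/5)·(-1) + (4/5)·(-3) = -13/5.
The smuggler minimizes the inspector's payoff; the smallest is -13/5, so the best response is Route-3.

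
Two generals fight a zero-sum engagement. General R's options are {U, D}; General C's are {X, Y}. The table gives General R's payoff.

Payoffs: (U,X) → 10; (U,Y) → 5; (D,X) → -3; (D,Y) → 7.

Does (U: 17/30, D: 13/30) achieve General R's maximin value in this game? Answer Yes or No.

No

Against X this mix gives (17/30)·10 + (13/30)·(-3) = 131/30.
Against Y this mix gives (17/30)·5 + (13/30)·7 = 88/15.
General C will play X, holding General R to 131/30. Shifting weight toward the row that does better against X would raise this floor (the equalizing mix achieves 17/3 against both X and Y), so the proposed strategy is not optimal.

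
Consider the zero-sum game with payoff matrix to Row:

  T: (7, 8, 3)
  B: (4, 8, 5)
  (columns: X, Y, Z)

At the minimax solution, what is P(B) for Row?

Row minima: T → 3, B → 4; maximin = 4.
Column maxima: X → 7, Y → 8, Z → 5; minimax = 5.
4 ≠ 5, so there is no saddle point; optimal play is mixed.
Y is strictly dominated by X (it gives Row strictly more in every row), so Column never plays it.
On the remaining 2×2 (T, B vs X, Z):
Let Row play T with probability p. Expected payoff against X: 7p + 4(1−p) = 3p + 4; against Z: 3p + 5(1−p) = −2p + 5.
Setting these equal: 3p + 4 = −2p + 5 ⇒ 5p = 1 ⇒ p = 1/5, and the value is (3)·(1/5) + 4 = 23/5.
For Column: with q = P(X), equating T's and B's payoffs gives 4q + 3 = −q + 5 ⇒ q = 2/5.

4/5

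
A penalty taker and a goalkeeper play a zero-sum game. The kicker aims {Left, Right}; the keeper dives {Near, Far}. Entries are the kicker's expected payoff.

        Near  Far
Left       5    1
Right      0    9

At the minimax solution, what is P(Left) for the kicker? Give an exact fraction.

Row minima: Left → 1, Right → 0; maximin = 1.
Column maxima: Near → 5, Far → 9; minimax = 5.
1 ≠ 5, so there is no saddle point; optimal play is mixed.
Let the kicker play Left with probability p. Expected payoff against Near: 5p + 0(1−p) = 5p; against Far: 1p + 9(1−p) = −8p + 9.
Setting these equal: 5p = −8p + 9 ⇒ 13p = 9 ⇒ p = 9/13, and the value is (5)·(9/13) = 45/13.
For the keeper: with q = P(Near), equating Left's and Right's payoffs gives 4q + 1 = −9q + 9 ⇒ q = 8/13.

9/13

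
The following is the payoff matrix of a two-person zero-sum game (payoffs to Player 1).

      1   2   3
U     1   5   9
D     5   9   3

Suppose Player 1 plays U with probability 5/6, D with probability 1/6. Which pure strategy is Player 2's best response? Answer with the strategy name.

1

If Player 2 plays 1, Player 1's expected payoff is (5/6)·1 + (1/6)·5 = 5/3.
If Player 2 plays 2, Player 1's expected payoff is (5/6)·5 + (1/6)·9 = 17/3.
If Player 2 plays 3, Player 1's expected payoff is (5/6)·9 + (1/6)·3 = 8.
Player 2 minimizes Player 1's payoff; the smallest is 5/3, so the best response is 1.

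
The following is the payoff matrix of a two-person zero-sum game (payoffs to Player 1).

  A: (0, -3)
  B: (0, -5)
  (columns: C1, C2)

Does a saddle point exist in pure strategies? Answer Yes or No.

Yes

Row minima: A → -3, B → -5; maximin = -3.
Column maxima: C1 → 0, C2 → -3; minimax = -3.
maximin = minimax = -3, so a saddle point exists.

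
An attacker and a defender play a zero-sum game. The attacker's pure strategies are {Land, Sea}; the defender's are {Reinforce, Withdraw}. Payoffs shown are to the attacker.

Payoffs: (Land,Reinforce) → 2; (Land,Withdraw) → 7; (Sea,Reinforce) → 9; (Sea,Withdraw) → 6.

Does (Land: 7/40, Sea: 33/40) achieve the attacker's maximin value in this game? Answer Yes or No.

No

Against Reinforce this mix gives (7/40)·2 + (33/40)·9 = 311/40.
Against Withdraw this mix gives (7/40)·7 + (33/40)·6 = 247/40.
The defender will play Withdraw, holding the attacker to 247/40. Shifting weight toward the row that does better against Withdraw would raise this floor (the equalizing mix achieves 51/8 against both Withdraw and Reinforce), so the proposed strategy is not optimal.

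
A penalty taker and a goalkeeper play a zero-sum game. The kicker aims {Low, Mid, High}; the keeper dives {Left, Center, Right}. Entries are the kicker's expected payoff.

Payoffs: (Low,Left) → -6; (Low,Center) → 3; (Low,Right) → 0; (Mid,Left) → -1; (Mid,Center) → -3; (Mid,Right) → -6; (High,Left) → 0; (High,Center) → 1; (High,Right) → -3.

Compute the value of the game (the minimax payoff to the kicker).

Row minima: Low → -6, Mid → -6, High → -3; maximin = -3.
Column maxima: Left → 0, Center → 3, Right → 0; minimax = 0.
-3 ≠ 0, so there is no saddle point; optimal play is mixed.
Mid is strictly dominated by High, so the kicker never plays it.
With Mid eliminated, Center is strictly dominated by Left (it gives the kicker strictly more in every remaining row), so the keeper never plays it.
On the remaining 2×2 (Low, High vs Left, Right):
Let the kicker play Low with probability p. Expected payoff against Left: (-6)p + 0(1−p) = −6p; against Right: 0p + (-3)(1−p) = 3p − 3.
Setting these equal: −6p = 3p − 3 ⇒ −9p = -3 ⇒ p = 1/3, and the value is (-6)·(1/3) = -2.
For the keeper: with q = P(Left), equating Low's and High's payoffs gives −6q = 3q − 3 ⇒ q = 1/3.

-2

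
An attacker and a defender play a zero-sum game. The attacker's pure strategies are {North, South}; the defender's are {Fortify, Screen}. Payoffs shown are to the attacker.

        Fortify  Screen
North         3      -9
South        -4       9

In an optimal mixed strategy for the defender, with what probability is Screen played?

Row minima: North → -9, South → -4; maximin = -4.
Column maxima: Fortify → 3, Screen → 9; minimax = 3.
-4 ≠ 3, so there is no saddle point; optimal play is mixed.
Let the attacker play North with probability p. Expected payoff against Fortify: 3p + (-4)(1−p) = 7p − 4; against Screen: (-9)p + 9(1−p) = −18p + 9.
Setting these equal: 7p − 4 = −18p + 9 ⇒ 25p = 13 ⇒ p = 13/25, and the value is (7)·(13/25) − 4 = -9/25.
For the defender: with q = P(Fortify), equating North's and South's payoffs gives 12q − 9 = −13q + 9 ⇒ q = 18/25.

7/25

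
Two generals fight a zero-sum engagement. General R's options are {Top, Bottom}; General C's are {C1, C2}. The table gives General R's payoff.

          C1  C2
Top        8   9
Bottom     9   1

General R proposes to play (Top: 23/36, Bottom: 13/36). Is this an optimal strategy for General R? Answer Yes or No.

No

Against C1 this mix gives (23/36)·8 + (13/36)·9 = 301/36.
Against C2 this mix gives (23/36)·9 + (13/36)·1 = 55/9.
General C will play C2, holding General R to 55/9. Shifting weight toward the row that does better against C2 would raise this floor (the equalizing mix achieves 73/9 against both C2 and C1), so the proposed strategy is not optimal.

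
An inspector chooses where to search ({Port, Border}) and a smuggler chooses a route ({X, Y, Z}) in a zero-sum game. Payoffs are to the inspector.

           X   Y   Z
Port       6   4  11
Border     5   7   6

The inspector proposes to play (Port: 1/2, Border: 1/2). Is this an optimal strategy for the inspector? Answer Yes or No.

Against X this mix gives (1/2)·6 + (1/2)·5 = 11/2.
Against Y this mix gives (1/2)·4 + (1/2)·7 = 11/2.
Against Z this mix gives (1/2)·11 + (1/2)·6 = 17/2.
All of the smuggler's active replies (X, Y) yield 11/2, and no column does worse for the inspector. The mix makes the smuggler indifferent and guarantees 11/2, so it is optimal.

Yes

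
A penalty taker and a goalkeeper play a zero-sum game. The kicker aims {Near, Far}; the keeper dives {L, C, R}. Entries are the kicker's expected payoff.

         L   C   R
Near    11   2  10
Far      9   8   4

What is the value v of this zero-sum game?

Row minima: Near → 2, Far → 4; maximin = 4.
Column maxima: L → 11, C → 8, R → 10; minimax = 8.
4 ≠ 8, so there is no saddle point; optimal play is mixed.
L is strictly dominated by C (it gives the kicker strictly more in every row), so the keeper never plays it.
On the remaining 2×2 (Near, Far vs C, R):
Let the kicker play Near with probability p. Expected payoff against C: 2p + 8(1−p) = −6p + 8; against R: 10p + 4(1−p) = 6p + 4.
Setting these equal: −6p + 8 = 6p + 4 ⇒ −12p = -4 ⇒ p = 1/3, and the value is (-6)·(1/3) + 8 = 6.
For the keeper: with q = P(C), equating Near's and Far's payoffs gives −8q + 10 = 4q + 4 ⇒ q = 1/2.

6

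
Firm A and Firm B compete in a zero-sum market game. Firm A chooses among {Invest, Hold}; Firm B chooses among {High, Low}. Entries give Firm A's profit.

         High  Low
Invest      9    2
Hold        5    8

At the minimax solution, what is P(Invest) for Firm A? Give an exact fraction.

Row minima: Invest → 2, Hold → 5; maximin = 5.
Column maxima: High → 9, Low → 8; minimax = 8.
5 ≠ 8, so there is no saddle point; optimal play is mixed.
Let Firm A play Invest with probability p. Expected payoff against High: 9p + 5(1−p) = 4p + 5; against Low: 2p + 8(1−p) = −6p + 8.
Setting these equal: 4p + 5 = −6p + 8 ⇒ 10p = 3 ⇒ p = 3/10, and the value is (4)·(3/10) + 5 = 31/5.
For Firm B: with q = P(High), equating Invest's and Hold's payoffs gives 7q + 2 = −3q + 8 ⇒ q = 3/5.

3/10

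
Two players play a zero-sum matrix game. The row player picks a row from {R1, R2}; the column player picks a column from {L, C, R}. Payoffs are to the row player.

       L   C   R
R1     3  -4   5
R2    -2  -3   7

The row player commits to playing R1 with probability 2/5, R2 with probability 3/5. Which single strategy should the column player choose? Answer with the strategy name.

If the column player plays L, the row player's expected payoff is (2/5)·3 + (3/5)·(-2) = 0.
If the column player plays C, the row player's expected payoff is (2/5)·(-4) + (3/5)·(-3) = -17/5.
If the column player plays R, the row player's expected payoff is (2/5)·5 + (3/5)·7 = 31/5.
The column player minimizes the row player's payoff; the smallest is -17/5, so the best response is C.

C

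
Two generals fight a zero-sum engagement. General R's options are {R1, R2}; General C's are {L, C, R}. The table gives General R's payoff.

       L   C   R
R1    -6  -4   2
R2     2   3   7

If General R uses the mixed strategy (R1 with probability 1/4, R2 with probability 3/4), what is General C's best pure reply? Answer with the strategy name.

If General C plays L, General R's expected payoff is (1/4)·(-6) + (3/4)·2 = 0.
If General C plays C, General R's expected payoff is (1/4)·(-4) + (3/4)·3 = 5/4.
If General C plays R, General R's expected payoff is (1/4)·2 + (3/4)·7 = 23/4.
General C minimizes General R's payoff; the smallest is 0, so the best response is L.

L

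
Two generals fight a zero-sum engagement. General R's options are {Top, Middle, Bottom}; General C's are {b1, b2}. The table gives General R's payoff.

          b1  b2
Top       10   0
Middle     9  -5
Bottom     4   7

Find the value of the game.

Row minima: Top → 0, Middle → -5, Bottom → 4; maximin = 4.
Column maxima: b1 → 10, b2 → 7; minimax = 7.
4 ≠ 7, so there is no saddle point; optimal play is mixed.
Middle is strictly dominated by Top, so General R never plays it.
On the remaining 2×2 (Top, Bottom vs b1, b2):
Let General R play Top with probability p. Expected payoff against b1: 10p + 4(1−p) = 6p + 4; against b2: 0p + 7(1−p) = −7p + 7.
Setting these equal: 6p + 4 = −7p + 7 ⇒ 13p = 3 ⇒ p = 3/13, and the value is (6)·(3/13) + 4 = 70/13.
For General C: with q = P(b1), equating Top's and Bottom's payoffs gives 10q = −3q + 7 ⇒ q = 7/13.

70/13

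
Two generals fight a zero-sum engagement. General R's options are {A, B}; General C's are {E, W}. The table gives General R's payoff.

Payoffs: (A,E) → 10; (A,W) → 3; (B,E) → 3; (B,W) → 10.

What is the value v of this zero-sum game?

Row minima: A → 3, B → 3; maximin = 3.
Column maxima: E → 10, W → 10; minimax = 10.
3 ≠ 10, so there is no saddle point; optimal play is mixed.
Let General R play A with probability p. Expected payoff against E: 10p + 3(1−p) = 7p + 3; against W: 3p + 10(1−p) = −7p + 10.
Setting these equal: 7p + 3 = −7p + 10 ⇒ 14p = 7 ⇒ p = 1/2, and the value is (7)·(1/2) + 3 = 13/2.
For General C: with q = P(E), equating A's and B's payoffs gives 7q + 3 = −7q + 10 ⇒ q = 1/2.

13/2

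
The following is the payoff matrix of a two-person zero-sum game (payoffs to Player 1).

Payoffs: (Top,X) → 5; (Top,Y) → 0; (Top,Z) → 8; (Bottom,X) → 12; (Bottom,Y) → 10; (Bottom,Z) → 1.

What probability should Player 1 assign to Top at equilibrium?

9/17

Row minima: Top → 0, Bottom → 1; maximin = 1.
Column maxima: X → 12, Y → 10, Z → 8; minimax = 8.
1 ≠ 8, so there is no saddle point; optimal play is mixed.
X is strictly dominated by Y (it gives Player 1 strictly more in every row), so Player 2 never plays it.
On the remaining 2×2 (Top, Bottom vs Y, Z):
Let Player 1 play Top with probability p. Expected payoff against Y: 0p + 10(1−p) = −10p + 10; against Z: 8p + 1(1−p) = 7p + 1.
Setting these equal: −10p + 10 = 7p + 1 ⇒ −17p = -9 ⇒ p = 9/17, and the value is (-10)·(9/17) + 10 = 80/17.
For Player 2: with q = P(Y), equating Top's and Bottom's payoffs gives −8q + 8 = 9q + 1 ⇒ q = 7/17.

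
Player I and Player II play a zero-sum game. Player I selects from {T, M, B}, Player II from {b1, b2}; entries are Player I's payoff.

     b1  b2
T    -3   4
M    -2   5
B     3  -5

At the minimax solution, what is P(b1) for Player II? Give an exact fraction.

Row minima: T → -3, M → -2, B → -5; maximin = -2.
Column maxima: b1 → 3, b2 → 5; minimax = 3.
-2 ≠ 3, so there is no saddle point; optimal play is mixed.
T is strictly dominated by M, so Player I never plays it.
On the remaining 2×2 (M, B vs b1, b2):
Let Player I play M with probability p. Expected payoff against b1: (-2)p + 3(1−p) = −5p + 3; against b2: 5p + (-5)(1−p) = 10p − 5.
Setting these equal: −5p + 3 = 10p − 5 ⇒ −15p = -8 ⇒ p = 8/15, and the value is (-5)·(8/15) + 3 = 1/3.
For Player II: with q = P(b1), equating M's and B's payoffs gives −7q + 5 = 8q − 5 ⇒ q = 2/3.

2/3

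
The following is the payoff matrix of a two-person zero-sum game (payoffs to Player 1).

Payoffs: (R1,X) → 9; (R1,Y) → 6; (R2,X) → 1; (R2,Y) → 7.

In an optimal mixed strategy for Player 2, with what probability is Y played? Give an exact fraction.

Row minima: R1 → 6, R2 → 1; maximin = 6.
Column maxima: X → 9, Y → 7; minimax = 7.
6 ≠ 7, so there is no saddle point; optimal play is mixed.
Let Player 1 play R1 with probability p. Expected payoff against X: 9p + 1(1−p) = 8p + 1; against Y: 6p + 7(1−p) = −p + 7.
Setting these equal: 8p + 1 = −p + 7 ⇒ 9p = 6 ⇒ p = 2/3, and the value is (8)·(2/3) + 1 = 19/3.
For Player 2: with q = P(X), equating R1's and R2's payoffs gives 3q + 6 = −6q + 7 ⇒ q = 1/9.

8/9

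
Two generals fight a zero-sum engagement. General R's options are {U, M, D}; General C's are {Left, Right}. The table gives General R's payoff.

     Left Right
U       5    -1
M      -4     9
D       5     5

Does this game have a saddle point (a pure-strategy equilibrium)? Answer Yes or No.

Row minima: U → -1, M → -4, D → 5; maximin = 5.
Column maxima: Left → 5, Right → 9; minimax = 5.
maximin = minimax = 5, so a saddle point exists.

Yes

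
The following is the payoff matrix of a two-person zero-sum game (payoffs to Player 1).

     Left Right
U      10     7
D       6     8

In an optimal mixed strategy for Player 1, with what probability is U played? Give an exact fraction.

Row minima: U → 7, D → 6; maximin = 7.
Column maxima: Left → 10, Right → 8; minimax = 8.
7 ≠ 8, so there is no saddle point; optimal play is mixed.
Let Player 1 play U with probability p. Expected payoff against Left: 10p + 6(1−p) = 4p + 6; against Right: 7p + 8(1−p) = −p + 8.
Setting these equal: 4p + 6 = −p + 8 ⇒ 5p = 2 ⇒ p = 2/5, and the value is (4)·(2/5) + 6 = 38/5.
For Player 2: with q = P(Left), equating U's and D's payoffs gives 3q + 7 = −2q + 8 ⇒ q = 1/5.

2/5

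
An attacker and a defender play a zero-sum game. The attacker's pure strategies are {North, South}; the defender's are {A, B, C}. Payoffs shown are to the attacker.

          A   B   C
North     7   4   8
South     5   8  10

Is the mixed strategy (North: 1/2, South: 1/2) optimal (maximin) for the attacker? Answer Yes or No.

Yes

Against A this mix gives (1/2)·7 + (1/2)·5 = 6.
Against B this mix gives (1/2)·4 + (1/2)·8 = 6.
Against C this mix gives (1/2)·8 + (1/2)·10 = 9.
All of the defender's active replies (A, B) yield 6, and no column does worse for the attacker. The mix makes the defender indifferent and guarantees 6, so it is optimal.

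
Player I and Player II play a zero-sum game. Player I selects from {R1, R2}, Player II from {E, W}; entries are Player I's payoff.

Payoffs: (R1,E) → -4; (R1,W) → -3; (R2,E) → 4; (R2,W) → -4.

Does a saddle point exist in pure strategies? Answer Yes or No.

Row minima: R1 → -4, R2 → -4; maximin = -4.
Column maxima: E → 4, W → -3; minimax = -3.
-4 ≠ -3, so no pure-strategy equilibrium exists.

No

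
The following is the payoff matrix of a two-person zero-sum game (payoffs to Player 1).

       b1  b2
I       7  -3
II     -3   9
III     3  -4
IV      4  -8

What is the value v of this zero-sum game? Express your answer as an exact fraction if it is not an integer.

Row minima: I → -3, II → -3, III → -4, IV → -8; maximin = -3.
Column maxima: b1 → 7, b2 → 9; minimax = 7.
-3 ≠ 7, so there is no saddle point; optimal play is mixed.
III is strictly dominated by I, so Player 1 never plays it.
IV is strictly dominated by I, so Player 1 never plays it.
On the remaining 2×2 (I, II vs b1, b2):
Let Player 1 play I with probability p. Expected payoff against b1: 7p + (-3)(1−p) = 10p − 3; against b2: (-3)p + 9(1−p) = −12p + 9.
Setting these equal: 10p − 3 = −12p + 9 ⇒ 22p = 12 ⇒ p = 6/11, and the value is (10)·(6/11) − 3 = 27/11.
For Player 2: with q = P(b1), equating I's and II's payoffs gives 10q − 3 = −12q + 9 ⇒ q = 6/11.

27/11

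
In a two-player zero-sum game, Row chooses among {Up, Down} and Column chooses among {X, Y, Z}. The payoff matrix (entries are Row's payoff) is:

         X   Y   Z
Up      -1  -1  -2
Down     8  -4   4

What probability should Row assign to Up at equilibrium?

Row minima: Up → -2, Down → -4; maximin = -2.
Column maxima: X → 8, Y → -1, Z → 4; minimax = -1.
-2 ≠ -1, so there is no saddle point; optimal play is mixed.
X is strictly dominated by Z (it gives Row strictly more in every row), so Column never plays it.
On the remaining 2×2 (Up, Down vs Y, Z):
Let Row play Up with probability p. Expected payoff against Y: (-1)p + (-4)(1−p) = 3p − 4; against Z: (-2)p + 4(1−p) = −6p + 4.
Setting these equal: 3p − 4 = −6p + 4 ⇒ 9p = 8 ⇒ p = 8/9, and the value is (3)·(8/9) − 4 = -4/3.
For Column: with q = P(Y), equating Up's and Down's payoffs gives q − 2 = −8q + 4 ⇒ q = 2/3.

8/9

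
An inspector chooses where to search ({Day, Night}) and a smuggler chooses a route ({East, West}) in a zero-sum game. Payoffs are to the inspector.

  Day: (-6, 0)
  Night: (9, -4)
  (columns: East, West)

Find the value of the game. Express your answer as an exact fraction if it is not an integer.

Row minima: Day → -6, Night → -4; maximin = -4.
Column maxima: East → 9, West → 0; minimax = 0.
-4 ≠ 0, so there is no saddle point; optimal play is mixed.
Let the inspector play Day with probability p. Expected payoff against East: (-6)p + 9(1−p) = −15p + 9; against West: 0p + (-4)(1−p) = 4p − 4.
Setting these equal: −15p + 9 = 4p − 4 ⇒ −19p = -13 ⇒ p = 13/19, and the value is (-15)·(13/19) + 9 = -24/19.
For the smuggler: with q = P(East), equating Day's and Night's payoffs gives −6q = 13q − 4 ⇒ q = 4/19.

-24/19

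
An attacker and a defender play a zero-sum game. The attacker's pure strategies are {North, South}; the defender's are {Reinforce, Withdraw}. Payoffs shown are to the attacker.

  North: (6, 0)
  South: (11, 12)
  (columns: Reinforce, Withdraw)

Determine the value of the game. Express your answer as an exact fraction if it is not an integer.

Row minima: North → 0, South → 11; maximin = 11.
Column maxima: Reinforce → 11, Withdraw → 12; minimax = 11.
Since maximin = minimax = 11, there is a saddle point and the value is 11.

11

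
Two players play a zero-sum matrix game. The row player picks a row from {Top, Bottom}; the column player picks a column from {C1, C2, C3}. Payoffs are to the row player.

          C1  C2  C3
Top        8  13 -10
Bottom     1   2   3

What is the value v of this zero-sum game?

17/10

Row minima: Top → -10, Bottom → 1; maximin = 1.
Column maxima: C1 → 8, C2 → 13, C3 → 3; minimax = 3.
1 ≠ 3, so there is no saddle point; optimal play is mixed.
C2 is strictly dominated by C1 (it gives the row player strictly more in every row), so the column player never plays it.
On the remaining 2×2 (Top, Bottom vs C1, C3):
Let the row player play Top with probability p. Expected payoff against C1: 8p + 1(1−p) = 7p + 1; against C3: (-10)p + 3(1−p) = −13p + 3.
Setting these equal: 7p + 1 = −13p + 3 ⇒ 20p = 2 ⇒ p = 1/10, and the value is (7)·(1/10) + 1 = 17/10.
For the column player: with q = P(C1), equating Top's and Bottom's payoffs gives 18q − 10 = −2q + 3 ⇒ q = 13/20.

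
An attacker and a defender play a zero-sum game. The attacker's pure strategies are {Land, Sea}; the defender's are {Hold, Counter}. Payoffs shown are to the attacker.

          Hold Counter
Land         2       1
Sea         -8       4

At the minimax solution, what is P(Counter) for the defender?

10/13

Row minima: Land → 1, Sea → -8; maximin = 1.
Column maxima: Hold → 2, Counter → 4; minimax = 2.
1 ≠ 2, so there is no saddle point; optimal play is mixed.
Let the attacker play Land with probability p. Expected payoff against Hold: 2p + (-8)(1−p) = 10p − 8; against Counter: 1p + 4(1−p) = −3p + 4.
Setting these equal: 10p − 8 = −3p + 4 ⇒ 13p = 12 ⇒ p = 12/13, and the value is (10)·(12/13) − 8 = 16/13.
For the defender: with q = P(Hold), equating Land's and Sea's payoffs gives q + 1 = −12q + 4 ⇒ q = 3/13.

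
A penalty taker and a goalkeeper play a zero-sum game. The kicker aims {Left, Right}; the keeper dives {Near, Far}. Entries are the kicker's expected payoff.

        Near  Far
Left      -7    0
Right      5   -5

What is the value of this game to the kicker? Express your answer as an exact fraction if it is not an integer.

-35/17

Row minima: Left → -7, Right → -5; maximin = -5.
Column maxima: Near → 5, Far → 0; minimax = 0.
-5 ≠ 0, so there is no saddle point; optimal play is mixed.
Let the kicker play Left with probability p. Expected payoff against Near: (-7)p + 5(1−p) = −12p + 5; against Far: 0p + (-5)(1−p) = 5p − 5.
Setting these equal: −12p + 5 = 5p − 5 ⇒ −17p = -10 ⇒ p = 10/17, and the value is (-12)·(10/17) + 5 = -35/17.
For the keeper: with q = P(Near), equating Left's and Right's payoffs gives −7q = 10q − 5 ⇒ q = 5/17.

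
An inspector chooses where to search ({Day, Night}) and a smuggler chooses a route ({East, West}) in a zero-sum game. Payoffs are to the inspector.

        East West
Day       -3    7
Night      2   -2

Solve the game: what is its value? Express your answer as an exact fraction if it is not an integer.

Row minima: Day → -3, Night → -2; maximin = -2.
Column maxima: East → 2, West → 7; minimax = 2.
-2 ≠ 2, so there is no saddle point; optimal play is mixed.
Let the inspector play Day with probability p. Expected payoff against East: (-3)p + 2(1−p) = −5p + 2; against West: 7p + (-2)(1−p) = 9p − 2.
Setting these equal: −5p + 2 = 9p − 2 ⇒ −14p = -4 ⇒ p = 2/7, and the value is (-5)·(2/7) + 2 = 4/7.
For the smuggler: with q = P(East), equating Day's and Night's payoffs gives −10q + 7 = 4q − 2 ⇒ q = 9/14.

4/7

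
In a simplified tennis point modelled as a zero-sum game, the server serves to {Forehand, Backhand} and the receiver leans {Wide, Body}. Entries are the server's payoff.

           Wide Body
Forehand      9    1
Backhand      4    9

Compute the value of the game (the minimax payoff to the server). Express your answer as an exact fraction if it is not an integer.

Row minima: Forehand → 1, Backhand → 4; maximin = 4.
Column maxima: Wide → 9, Body → 9; minimax = 9.
4 ≠ 9, so there is no saddle point; optimal play is mixed.
Let the server play Forehand with probability p. Expected payoff against Wide: 9p + 4(1−p) = 5p + 4; against Body: 1p + 9(1−p) = −8p + 9.
Setting these equal: 5p + 4 = −8p + 9 ⇒ 13p = 5 ⇒ p = 5/13, and the value is (5)·(5/13) + 4 = 77/13.
For the receiver: with q = P(Wide), equating Forehand's and Backhand's payoffs gives 8q + 1 = −5q + 9 ⇒ q = 8/13.

77/13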